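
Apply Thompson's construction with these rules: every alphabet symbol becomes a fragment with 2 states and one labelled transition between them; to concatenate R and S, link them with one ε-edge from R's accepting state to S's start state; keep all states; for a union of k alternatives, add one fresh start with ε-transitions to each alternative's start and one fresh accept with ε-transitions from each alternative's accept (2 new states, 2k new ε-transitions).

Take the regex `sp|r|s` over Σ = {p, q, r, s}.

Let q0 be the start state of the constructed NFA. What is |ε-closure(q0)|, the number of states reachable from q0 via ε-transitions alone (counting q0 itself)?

4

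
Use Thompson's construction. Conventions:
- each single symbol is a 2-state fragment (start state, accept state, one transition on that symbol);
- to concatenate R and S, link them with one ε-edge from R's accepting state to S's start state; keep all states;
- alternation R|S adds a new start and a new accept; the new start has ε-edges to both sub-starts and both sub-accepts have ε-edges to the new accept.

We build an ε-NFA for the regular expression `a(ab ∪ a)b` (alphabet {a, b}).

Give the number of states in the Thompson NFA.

12

By structural recursion:
Each of the 5 symbol leaves contributes a 2-state fragment.
  ab — 4 states
  ab ∪ a — 8 states
  a(ab ∪ a)b — 12 states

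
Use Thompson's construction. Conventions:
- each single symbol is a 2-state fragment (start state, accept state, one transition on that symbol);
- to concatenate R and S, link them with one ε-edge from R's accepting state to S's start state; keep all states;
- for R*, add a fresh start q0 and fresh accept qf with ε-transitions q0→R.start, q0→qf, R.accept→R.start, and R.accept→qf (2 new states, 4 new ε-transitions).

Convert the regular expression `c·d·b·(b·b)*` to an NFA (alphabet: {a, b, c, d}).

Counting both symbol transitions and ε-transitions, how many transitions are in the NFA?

Bottom-up over the parse tree:
Each of the 5 symbol leaves contributes 1 transition (1 symbol, 0 ε).
  b·b → 3 transitions (2 symbol, 1 ε)
  (b·b)* → 7 transitions (2 symbol, 5 ε)
  c·d·b·(b·b)* → 13 transitions (5 symbol, 8 ε)

13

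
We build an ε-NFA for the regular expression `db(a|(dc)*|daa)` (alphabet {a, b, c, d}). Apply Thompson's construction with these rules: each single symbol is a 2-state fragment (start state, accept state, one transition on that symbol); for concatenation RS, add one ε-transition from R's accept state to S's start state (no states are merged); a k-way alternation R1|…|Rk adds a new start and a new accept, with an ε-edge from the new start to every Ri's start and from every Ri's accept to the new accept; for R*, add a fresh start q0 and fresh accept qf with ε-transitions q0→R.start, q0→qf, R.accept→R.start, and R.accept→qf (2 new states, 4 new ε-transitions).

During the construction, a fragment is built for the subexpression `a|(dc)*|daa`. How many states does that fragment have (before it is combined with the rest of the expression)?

Fragment for `a|(dc)*|daa`:
Each of the 6 symbol leaves contributes a 2-state fragment.
  dc = 4 states
  (dc)* = 6 states
  daa = 6 states
  a|(dc)*|daa = 16 states

16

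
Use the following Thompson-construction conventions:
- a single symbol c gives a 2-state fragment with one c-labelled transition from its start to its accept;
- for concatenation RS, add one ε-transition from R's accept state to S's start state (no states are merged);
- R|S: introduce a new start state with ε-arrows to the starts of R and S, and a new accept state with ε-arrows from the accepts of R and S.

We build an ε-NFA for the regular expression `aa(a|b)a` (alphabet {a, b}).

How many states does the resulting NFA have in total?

12

Recursing over subexpressions:
Each of the 5 symbol leaves contributes a 2-state fragment.
  a|b → 6 states
  aa(a|b)a → 12 states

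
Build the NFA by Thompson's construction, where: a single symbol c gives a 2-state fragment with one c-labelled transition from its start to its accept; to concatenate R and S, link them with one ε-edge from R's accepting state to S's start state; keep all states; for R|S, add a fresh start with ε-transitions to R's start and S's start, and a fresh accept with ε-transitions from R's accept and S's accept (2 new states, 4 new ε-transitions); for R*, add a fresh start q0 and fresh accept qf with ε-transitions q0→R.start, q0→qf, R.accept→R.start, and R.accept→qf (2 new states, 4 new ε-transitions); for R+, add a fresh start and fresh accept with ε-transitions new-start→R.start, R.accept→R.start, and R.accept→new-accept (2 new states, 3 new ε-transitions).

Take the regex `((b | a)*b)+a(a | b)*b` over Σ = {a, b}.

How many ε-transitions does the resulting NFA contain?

Recursing over subexpressions:
Each of the 7 symbol leaves contributes 0 ε-transitions.
  b | a = 4 ε-transitions
  (b | a)* = 8 ε-transitions
  (b | a)*b = 9 ε-transitions
  ((b | a)*b)+ = 12 ε-transitions
  a | b = 4 ε-transitions
  (a | b)* = 8 ε-transitions
  ((b | a)*b)+a(a | b)*b = 23 ε-transitions

23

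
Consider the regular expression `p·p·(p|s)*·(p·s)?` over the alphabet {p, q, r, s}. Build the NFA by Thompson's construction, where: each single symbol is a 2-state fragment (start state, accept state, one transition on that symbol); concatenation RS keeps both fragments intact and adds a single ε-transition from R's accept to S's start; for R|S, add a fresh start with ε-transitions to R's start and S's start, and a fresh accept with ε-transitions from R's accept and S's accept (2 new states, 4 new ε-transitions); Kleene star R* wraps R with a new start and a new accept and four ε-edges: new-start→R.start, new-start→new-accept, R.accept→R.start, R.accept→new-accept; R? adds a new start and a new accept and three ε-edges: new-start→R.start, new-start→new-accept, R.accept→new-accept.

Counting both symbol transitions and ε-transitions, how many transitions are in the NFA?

21

Per subexpression:
Each of the 6 symbol leaves contributes 1 transition (1 symbol, 0 ε).
  p|s : 6 transitions (2 symbol, 4 ε)
  (p|s)* : 10 transitions (2 symbol, 8 ε)
  p·s : 3 transitions (2 symbol, 1 ε)
  (p·s)? : 6 transitions (2 symbol, 4 ε)
  p·p·(p|s)*·(p·s)? : 21 transitions (6 symbol, 15 ε)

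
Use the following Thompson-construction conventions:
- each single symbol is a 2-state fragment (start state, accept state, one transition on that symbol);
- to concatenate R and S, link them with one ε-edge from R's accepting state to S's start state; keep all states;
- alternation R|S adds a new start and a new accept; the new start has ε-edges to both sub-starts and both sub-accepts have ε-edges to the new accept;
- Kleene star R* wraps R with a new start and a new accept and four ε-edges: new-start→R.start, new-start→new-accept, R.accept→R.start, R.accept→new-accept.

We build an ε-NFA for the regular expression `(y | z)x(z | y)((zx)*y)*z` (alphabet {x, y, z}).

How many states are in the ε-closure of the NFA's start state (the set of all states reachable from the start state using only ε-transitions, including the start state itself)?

3

Work bottom-up. For each fragment F, track |ε-closure(F.start)| and whether F's accept lies in that closure (i.e. whether F accepts ε). A single-symbol fragment has closure size 1 and does not accept ε.
  y | z — |ε-closure| = 1 + 1 + 1 = 3 (the new accept is not ε-reachable since no branch accepts ε)
  z | y — new start ε-reaches every alternative's start; none of them accept ε, so the new accept is not reached: |ε-closure| = 1 + 1 + 1 = 3
  zx — same as the first factor's closure: |ε-closure| = 1
  (zx)* — the star's fresh start ε-reaches both the body's start and the fresh accept: |ε-closure| = 2 + 1 = 3
  (zx)*y — the left operand accepts ε, so the closure extends into the next operand (via the concat ε-link); |ε-closure| = 3 + 1 = 4
  ((zx)*y)* — the star's fresh start ε-reaches both the body's start and the fresh accept: |ε-closure| = 2 + 4 = 6
  (y | z)x(z | y)((zx)*y)*z — same as the first factor's closure: |ε-closure| = 3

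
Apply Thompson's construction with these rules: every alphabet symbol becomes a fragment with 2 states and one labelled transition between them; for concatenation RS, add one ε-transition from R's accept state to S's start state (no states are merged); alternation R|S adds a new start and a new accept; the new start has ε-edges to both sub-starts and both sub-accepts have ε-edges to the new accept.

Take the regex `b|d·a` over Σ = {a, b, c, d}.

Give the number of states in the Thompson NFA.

8

Building bottom-up:
Each of the 3 symbol leaves contributes a 2-state fragment.
  d·a = 4 states
  b|d·a = 8 states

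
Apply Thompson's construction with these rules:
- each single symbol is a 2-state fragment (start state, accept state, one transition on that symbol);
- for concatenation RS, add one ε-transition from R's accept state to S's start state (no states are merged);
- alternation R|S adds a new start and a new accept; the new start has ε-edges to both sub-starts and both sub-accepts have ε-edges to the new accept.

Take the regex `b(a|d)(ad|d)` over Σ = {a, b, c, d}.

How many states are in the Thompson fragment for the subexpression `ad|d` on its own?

Fragment for `ad|d`:
Each of the 3 symbol leaves contributes a 2-state fragment.
  ad — 4 states
  ad|d — 8 states

8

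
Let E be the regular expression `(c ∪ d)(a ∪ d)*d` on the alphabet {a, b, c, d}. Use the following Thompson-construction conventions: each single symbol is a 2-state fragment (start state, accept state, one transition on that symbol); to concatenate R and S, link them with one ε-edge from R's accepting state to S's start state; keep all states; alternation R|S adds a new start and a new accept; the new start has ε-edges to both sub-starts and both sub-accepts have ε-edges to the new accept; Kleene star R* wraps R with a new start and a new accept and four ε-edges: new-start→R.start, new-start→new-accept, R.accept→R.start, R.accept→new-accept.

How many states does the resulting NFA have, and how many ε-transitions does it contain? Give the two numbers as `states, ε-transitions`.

By structural recursion:
Each of the 5 symbol leaves contributes 2 states and 0 ε-transitions.
  c ∪ d → 6 states, 4 ε-transitions
  a ∪ d → 6 states, 4 ε-transitions
  (a ∪ d)* → 8 states, 8 ε-transitions
  (c ∪ d)(a ∪ d)*d → 16 states, 14 ε-transitions

16, 14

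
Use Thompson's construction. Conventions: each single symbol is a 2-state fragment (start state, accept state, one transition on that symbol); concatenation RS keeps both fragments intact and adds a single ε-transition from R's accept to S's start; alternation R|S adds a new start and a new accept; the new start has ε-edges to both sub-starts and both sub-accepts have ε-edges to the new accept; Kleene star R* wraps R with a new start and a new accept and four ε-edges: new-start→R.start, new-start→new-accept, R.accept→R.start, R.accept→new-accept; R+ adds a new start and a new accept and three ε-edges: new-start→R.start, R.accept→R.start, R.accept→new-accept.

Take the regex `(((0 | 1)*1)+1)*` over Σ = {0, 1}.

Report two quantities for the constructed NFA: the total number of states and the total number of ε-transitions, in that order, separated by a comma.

16, 17

By structural recursion:
Each of the 4 symbol leaves contributes 2 states and 0 ε-transitions.
  0 | 1 → 6 states, 4 ε-transitions
  (0 | 1)* → 8 states, 8 ε-transitions
  (0 | 1)*1 → 10 states, 9 ε-transitions
  ((0 | 1)*1)+ → 12 states, 12 ε-transitions
  ((0 | 1)*1)+1 → 14 states, 13 ε-transitions
  (((0 | 1)*1)+1)* → 16 states, 17 ε-transitions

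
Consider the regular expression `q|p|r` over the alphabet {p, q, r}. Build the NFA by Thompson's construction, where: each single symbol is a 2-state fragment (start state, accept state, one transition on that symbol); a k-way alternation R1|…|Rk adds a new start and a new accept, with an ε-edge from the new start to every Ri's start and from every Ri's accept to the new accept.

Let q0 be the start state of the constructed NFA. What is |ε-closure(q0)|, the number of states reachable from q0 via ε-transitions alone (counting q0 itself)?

4

Let C(F) = |ε-closure(F.start)| within fragment F, and note whether F accepts ε. Symbol fragments have C = 1 and do not accept ε. Then:
  q|p|r → |ε-closure| = 1 + 1 + 1 + 1 = 4 (the new accept is not ε-reachable since no branch accepts ε)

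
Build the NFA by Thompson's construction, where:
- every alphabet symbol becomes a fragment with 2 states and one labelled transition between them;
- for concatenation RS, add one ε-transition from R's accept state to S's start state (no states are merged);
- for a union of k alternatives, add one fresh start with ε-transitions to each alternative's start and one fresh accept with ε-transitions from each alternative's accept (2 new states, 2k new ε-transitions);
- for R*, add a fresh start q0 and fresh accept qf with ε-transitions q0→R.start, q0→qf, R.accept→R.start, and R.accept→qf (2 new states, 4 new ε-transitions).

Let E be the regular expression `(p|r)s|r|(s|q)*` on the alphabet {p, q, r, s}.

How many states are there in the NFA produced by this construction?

Building bottom-up:
Each of the 6 symbol leaves contributes a 2-state fragment.
  p|r → 6 states
  (p|r)s → 8 states
  s|q → 6 states
  (s|q)* → 8 states
  (p|r)s|r|(s|q)* → 20 states

20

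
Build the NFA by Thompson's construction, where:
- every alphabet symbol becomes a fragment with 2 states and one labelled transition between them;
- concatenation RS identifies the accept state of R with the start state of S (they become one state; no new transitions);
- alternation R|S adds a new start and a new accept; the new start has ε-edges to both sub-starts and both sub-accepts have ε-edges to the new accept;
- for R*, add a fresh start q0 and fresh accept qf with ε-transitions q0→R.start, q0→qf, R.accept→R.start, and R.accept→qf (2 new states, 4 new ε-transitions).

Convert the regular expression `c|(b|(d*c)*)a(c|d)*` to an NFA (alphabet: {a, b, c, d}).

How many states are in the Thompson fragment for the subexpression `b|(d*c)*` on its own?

Fragment for `b|(d*c)*`:
Each of the 3 symbol leaves contributes a 2-state fragment.
  d* = 4 states
  d*c = 5 states
  (d*c)* = 7 states
  b|(d*c)* = 11 states

11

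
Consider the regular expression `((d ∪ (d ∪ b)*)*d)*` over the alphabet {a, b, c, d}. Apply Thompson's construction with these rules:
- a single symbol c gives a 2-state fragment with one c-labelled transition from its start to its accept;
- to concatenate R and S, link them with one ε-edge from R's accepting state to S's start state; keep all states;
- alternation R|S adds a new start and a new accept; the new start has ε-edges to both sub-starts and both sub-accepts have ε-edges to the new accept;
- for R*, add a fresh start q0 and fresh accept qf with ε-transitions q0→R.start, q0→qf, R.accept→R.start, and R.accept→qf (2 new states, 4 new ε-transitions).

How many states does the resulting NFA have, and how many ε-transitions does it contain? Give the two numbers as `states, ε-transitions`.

18, 21

Bottom-up over the parse tree:
Each of the 4 symbol leaves contributes 2 states and 0 ε-transitions.
  d ∪ b : 6 states, 4 ε-transitions
  (d ∪ b)* : 8 states, 8 ε-transitions
  d ∪ (d ∪ b)* : 12 states, 12 ε-transitions
  (d ∪ (d ∪ b)*)* : 14 states, 16 ε-transitions
  (d ∪ (d ∪ b)*)*d : 16 states, 17 ε-transitions
  ((d ∪ (d ∪ b)*)*d)* : 18 states, 21 ε-transitions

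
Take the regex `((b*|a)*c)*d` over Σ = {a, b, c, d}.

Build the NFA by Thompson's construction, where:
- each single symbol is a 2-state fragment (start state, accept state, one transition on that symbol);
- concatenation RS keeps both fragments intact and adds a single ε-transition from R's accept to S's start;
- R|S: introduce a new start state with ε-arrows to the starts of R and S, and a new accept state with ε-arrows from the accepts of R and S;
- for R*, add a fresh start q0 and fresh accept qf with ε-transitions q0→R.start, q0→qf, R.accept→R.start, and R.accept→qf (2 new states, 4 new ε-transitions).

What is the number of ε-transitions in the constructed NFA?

18

Recursing over subexpressions:
Each of the 4 symbol leaves contributes 0 ε-transitions.
  b* → 4 ε-transitions
  b*|a → 8 ε-transitions
  (b*|a)* → 12 ε-transitions
  (b*|a)*c → 13 ε-transitions
  ((b*|a)*c)* → 17 ε-transitions
  ((b*|a)*c)*d → 18 ε-transitions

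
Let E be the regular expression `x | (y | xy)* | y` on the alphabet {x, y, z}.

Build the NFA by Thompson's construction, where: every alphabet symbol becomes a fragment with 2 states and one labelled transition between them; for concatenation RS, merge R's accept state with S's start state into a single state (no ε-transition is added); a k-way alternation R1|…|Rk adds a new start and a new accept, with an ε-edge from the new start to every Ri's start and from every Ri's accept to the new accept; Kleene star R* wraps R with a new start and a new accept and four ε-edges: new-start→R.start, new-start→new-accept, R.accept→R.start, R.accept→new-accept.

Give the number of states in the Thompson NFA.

Recursing over subexpressions:
Each of the 5 symbol leaves contributes a 2-state fragment.
  xy → 3 states
  y | xy → 7 states
  (y | xy)* → 9 states
  x | (y | xy)* | y → 15 states

15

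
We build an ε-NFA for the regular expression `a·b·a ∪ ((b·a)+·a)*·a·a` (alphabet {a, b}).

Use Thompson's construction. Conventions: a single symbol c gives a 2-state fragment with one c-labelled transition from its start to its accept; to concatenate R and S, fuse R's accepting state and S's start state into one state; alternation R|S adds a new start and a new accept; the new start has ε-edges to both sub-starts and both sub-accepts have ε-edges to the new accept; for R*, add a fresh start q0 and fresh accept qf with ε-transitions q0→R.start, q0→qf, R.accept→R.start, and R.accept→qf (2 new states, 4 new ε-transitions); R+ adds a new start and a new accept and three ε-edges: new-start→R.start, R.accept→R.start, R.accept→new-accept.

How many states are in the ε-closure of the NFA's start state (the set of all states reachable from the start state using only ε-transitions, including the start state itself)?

Let C(F) = |ε-closure(F.start)| within fragment F, and note whether F accepts ε. Symbol fragments have C = 1 and do not accept ε. Then:
  a·b·a → |closure| equals the left operand's closure size = 1 (its accept is not ε-reachable, so the closure stops there)
  b·a → same as the first factor's closure: |closure| = 1
  (b·a)+ → |closure| = 1 + 1 = 2 (the body doesn't accept ε, so the new accept is not reached)
  (b·a)+·a → |closure| equals the left operand's closure size = 2 (its accept is not ε-reachable, so the closure stops there)
  ((b·a)+·a)* → the star's fresh start ε-reaches both the body's start and the fresh accept: |closure| = 2 + 2 = 4
  ((b·a)+·a)*·a·a → the left operand accepts ε, so the closure extends into the next operand (the shared merged state is already counted); |closure| = 4 + (1−1) = 4
  a·b·a ∪ ((b·a)+·a)*·a·a → |closure| = 1 + 1 + 4 = 6 (the new accept is not ε-reachable since no branch accepts ε)

6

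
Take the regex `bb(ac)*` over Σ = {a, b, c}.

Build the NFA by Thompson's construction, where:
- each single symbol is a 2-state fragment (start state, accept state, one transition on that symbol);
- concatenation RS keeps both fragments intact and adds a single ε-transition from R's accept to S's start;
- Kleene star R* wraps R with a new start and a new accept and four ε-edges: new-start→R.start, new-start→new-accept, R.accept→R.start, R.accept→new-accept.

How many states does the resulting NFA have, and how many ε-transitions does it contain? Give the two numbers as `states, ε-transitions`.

10, 7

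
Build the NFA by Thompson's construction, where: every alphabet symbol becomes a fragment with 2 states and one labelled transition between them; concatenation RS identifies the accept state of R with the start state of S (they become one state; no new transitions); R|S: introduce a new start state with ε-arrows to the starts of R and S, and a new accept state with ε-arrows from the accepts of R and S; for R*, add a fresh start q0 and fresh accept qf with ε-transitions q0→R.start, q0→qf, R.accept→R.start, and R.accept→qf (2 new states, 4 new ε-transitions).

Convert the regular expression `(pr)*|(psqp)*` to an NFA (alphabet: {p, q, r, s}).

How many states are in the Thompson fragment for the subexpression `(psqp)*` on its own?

Fragment for `(psqp)*`:
Each of the 4 symbol leaves contributes a 2-state fragment.
  psqp : 5 states
  (psqp)* : 7 states

7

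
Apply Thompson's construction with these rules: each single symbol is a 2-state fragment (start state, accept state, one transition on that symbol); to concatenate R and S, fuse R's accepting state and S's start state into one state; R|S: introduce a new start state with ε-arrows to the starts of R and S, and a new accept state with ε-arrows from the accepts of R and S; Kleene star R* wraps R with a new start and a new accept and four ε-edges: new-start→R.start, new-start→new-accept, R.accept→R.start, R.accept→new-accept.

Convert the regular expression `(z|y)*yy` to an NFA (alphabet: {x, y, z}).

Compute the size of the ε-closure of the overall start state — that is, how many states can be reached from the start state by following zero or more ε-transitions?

5

Work bottom-up. For each fragment F, track |ε-closure(F.start)| and whether F's accept lies in that closure (i.e. whether F accepts ε). A single-symbol fragment has closure size 1 and does not accept ε.
  z|y : new start ε-reaches every alternative's start; none of them accept ε, so the new accept is not reached: |ε-closure| = 1 + 1 + 1 = 3
  (z|y)* : the star's fresh start ε-reaches both the body's start and the fresh accept: |ε-closure| = 2 + 3 = 5
  (z|y)*yy : |ε-closure| = 5 + (1−1) = 5 (closure spills across the concat boundary because the left factor accepts ε)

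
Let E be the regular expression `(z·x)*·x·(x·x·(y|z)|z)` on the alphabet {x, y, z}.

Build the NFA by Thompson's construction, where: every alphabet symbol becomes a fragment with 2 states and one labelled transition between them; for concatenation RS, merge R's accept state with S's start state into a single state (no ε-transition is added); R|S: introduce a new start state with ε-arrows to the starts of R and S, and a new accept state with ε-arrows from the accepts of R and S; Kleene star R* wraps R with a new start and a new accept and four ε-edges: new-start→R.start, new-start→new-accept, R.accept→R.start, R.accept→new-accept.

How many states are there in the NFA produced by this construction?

By structural recursion:
Each of the 8 symbol leaves contributes a 2-state fragment.
  z·x : 3 states
  (z·x)* : 5 states
  y|z : 6 states
  x·x·(y|z) : 8 states
  x·x·(y|z)|z : 12 states
  (z·x)*·x·(x·x·(y|z)|z) : 17 states

17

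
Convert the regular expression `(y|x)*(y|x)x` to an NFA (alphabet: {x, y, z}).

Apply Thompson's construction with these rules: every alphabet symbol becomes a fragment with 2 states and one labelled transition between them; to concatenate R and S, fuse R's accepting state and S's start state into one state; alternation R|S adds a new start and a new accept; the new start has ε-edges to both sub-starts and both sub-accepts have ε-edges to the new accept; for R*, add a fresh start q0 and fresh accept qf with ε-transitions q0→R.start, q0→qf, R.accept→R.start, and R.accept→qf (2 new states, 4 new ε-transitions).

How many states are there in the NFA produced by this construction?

14

Bottom-up over the parse tree:
Each of the 5 symbol leaves contributes a 2-state fragment.
  y|x : 6 states
  (y|x)* : 8 states
  y|x : 6 states
  (y|x)*(y|x)x : 14 states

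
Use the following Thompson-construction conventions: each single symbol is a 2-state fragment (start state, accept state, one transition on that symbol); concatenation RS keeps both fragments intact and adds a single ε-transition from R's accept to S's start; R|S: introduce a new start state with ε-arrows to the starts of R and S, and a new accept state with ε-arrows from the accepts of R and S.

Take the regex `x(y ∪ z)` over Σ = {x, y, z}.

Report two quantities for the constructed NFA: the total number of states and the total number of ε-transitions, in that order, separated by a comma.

Bottom-up over the parse tree:
Each of the 3 symbol leaves contributes 2 states and 0 ε-transitions.
  y ∪ z → 6 states, 4 ε-transitions
  x(y ∪ z) → 8 states, 5 ε-transitions

8, 5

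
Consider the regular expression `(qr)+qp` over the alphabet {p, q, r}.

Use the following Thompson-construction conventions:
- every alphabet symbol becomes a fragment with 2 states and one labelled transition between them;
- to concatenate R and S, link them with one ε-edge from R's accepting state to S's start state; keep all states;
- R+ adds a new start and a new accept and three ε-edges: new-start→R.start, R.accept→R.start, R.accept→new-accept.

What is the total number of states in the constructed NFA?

Building bottom-up:
Each of the 4 symbol leaves contributes a 2-state fragment.
  qr = 4 states
  (qr)+ = 6 states
  (qr)+qp = 10 states

10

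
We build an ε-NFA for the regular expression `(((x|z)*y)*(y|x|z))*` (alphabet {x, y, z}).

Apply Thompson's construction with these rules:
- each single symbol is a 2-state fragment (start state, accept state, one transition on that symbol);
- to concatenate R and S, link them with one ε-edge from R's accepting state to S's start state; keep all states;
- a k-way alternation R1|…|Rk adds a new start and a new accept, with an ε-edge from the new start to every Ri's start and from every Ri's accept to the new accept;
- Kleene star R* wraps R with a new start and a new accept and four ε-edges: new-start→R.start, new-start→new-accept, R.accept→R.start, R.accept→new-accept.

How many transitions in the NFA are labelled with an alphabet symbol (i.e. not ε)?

6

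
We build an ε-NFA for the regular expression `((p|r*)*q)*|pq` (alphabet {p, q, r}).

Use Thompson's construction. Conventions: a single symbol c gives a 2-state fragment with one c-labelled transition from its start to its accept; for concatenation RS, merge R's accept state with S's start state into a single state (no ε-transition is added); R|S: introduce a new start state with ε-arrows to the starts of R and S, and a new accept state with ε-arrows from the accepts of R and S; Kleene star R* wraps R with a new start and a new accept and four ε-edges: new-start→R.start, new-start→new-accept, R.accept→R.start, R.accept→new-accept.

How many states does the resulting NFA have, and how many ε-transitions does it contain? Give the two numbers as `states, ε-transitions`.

By structural recursion:
Each of the 5 symbol leaves contributes 2 states and 0 ε-transitions.
  r* = 4 states, 4 ε-transitions
  p|r* = 8 states, 8 ε-transitions
  (p|r*)* = 10 states, 12 ε-transitions
  (p|r*)*q = 11 states, 12 ε-transitions
  ((p|r*)*q)* = 13 states, 16 ε-transitions
  pq = 3 states, 0 ε-transitions
  ((p|r*)*q)*|pq = 18 states, 20 ε-transitions

18, 20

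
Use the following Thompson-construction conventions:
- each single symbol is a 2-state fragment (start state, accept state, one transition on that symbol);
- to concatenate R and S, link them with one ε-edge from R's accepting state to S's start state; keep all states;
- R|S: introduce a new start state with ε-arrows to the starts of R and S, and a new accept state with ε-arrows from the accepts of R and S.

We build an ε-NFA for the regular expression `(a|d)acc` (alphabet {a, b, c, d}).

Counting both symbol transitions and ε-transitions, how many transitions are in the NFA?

Per subexpression:
Each of the 5 symbol leaves contributes 1 transition (1 symbol, 0 ε).
  a|d → 6 transitions (2 symbol, 4 ε)
  (a|d)acc → 12 transitions (5 symbol, 7 ε)

12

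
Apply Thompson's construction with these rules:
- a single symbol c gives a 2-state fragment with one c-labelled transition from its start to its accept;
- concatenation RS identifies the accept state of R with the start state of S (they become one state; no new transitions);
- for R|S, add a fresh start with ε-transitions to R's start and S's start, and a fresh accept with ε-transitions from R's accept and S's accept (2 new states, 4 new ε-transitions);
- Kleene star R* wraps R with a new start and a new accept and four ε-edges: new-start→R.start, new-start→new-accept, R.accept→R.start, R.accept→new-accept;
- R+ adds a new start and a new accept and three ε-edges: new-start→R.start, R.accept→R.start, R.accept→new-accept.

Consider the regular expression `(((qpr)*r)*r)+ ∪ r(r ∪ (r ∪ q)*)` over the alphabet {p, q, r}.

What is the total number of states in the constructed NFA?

27

Per subexpression:
Each of the 9 symbol leaves contributes a 2-state fragment.
  qpr — 4 states
  (qpr)* — 6 states
  (qpr)*r — 7 states
  ((qpr)*r)* — 9 states
  ((qpr)*r)*r — 10 states
  (((qpr)*r)*r)+ — 12 states
  r ∪ q — 6 states
  (r ∪ q)* — 8 states
  r ∪ (r ∪ q)* — 12 states
  r(r ∪ (r ∪ q)*) — 13 states
  (((qpr)*r)*r)+ ∪ r(r ∪ (r ∪ q)*) — 27 states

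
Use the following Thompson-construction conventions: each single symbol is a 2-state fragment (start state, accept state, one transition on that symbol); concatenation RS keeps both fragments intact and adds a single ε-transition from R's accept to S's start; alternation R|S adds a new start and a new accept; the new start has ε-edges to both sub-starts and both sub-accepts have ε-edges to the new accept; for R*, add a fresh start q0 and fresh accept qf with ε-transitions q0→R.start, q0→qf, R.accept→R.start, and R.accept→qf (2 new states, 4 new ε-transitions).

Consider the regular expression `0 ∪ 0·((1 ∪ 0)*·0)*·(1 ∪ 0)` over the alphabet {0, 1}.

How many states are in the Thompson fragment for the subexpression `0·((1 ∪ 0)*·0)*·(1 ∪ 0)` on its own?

Fragment for `0·((1 ∪ 0)*·0)*·(1 ∪ 0)`:
Each of the 6 symbol leaves contributes a 2-state fragment.
  1 ∪ 0 : 6 states
  (1 ∪ 0)* : 8 states
  (1 ∪ 0)*·0 : 10 states
  ((1 ∪ 0)*·0)* : 12 states
  1 ∪ 0 : 6 states
  0·((1 ∪ 0)*·0)*·(1 ∪ 0) : 20 states

20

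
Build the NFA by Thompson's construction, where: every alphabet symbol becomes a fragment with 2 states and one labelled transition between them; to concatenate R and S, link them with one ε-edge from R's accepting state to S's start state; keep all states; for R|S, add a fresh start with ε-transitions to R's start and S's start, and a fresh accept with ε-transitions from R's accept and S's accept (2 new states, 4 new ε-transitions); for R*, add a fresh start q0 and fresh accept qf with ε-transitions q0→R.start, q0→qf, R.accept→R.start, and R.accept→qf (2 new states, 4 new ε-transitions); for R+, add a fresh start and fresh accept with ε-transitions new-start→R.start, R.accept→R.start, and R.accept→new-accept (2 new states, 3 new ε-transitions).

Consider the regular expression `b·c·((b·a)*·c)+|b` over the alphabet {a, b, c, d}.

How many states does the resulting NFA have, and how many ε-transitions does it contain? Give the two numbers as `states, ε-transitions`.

18, 15

Building bottom-up:
Each of the 6 symbol leaves contributes 2 states and 0 ε-transitions.
  b·a — 4 states, 1 ε-transition
  (b·a)* — 6 states, 5 ε-transitions
  (b·a)*·c — 8 states, 6 ε-transitions
  ((b·a)*·c)+ — 10 states, 9 ε-transitions
  b·c·((b·a)*·c)+ — 14 states, 11 ε-transitions
  b·c·((b·a)*·c)+|b — 18 states, 15 ε-transitions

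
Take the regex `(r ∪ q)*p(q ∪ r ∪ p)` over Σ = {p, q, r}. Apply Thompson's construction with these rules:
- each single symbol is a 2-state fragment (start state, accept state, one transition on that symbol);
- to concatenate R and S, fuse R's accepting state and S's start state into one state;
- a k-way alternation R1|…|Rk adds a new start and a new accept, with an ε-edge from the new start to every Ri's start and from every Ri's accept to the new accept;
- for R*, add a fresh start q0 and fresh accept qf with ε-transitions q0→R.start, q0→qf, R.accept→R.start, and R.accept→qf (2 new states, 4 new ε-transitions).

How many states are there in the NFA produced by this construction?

16

Bottom-up over the parse tree:
Each of the 6 symbol leaves contributes a 2-state fragment.
  r ∪ q — 6 states
  (r ∪ q)* — 8 states
  q ∪ r ∪ p — 8 states
  (r ∪ q)*p(q ∪ r ∪ p) — 16 states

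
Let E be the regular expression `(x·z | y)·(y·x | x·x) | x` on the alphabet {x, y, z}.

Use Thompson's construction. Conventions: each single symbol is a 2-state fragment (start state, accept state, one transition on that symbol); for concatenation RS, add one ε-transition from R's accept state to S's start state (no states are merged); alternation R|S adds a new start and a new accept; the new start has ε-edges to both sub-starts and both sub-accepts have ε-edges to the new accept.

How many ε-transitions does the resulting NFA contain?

16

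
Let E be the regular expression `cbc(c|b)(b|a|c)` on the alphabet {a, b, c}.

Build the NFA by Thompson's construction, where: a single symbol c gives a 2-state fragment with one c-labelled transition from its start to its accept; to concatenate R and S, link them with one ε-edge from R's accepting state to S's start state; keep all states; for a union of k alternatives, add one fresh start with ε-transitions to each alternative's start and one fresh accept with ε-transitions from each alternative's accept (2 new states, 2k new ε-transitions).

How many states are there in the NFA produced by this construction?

Per subexpression:
Each of the 8 symbol leaves contributes a 2-state fragment.
  c|b : 6 states
  b|a|c : 8 states
  cbc(c|b)(b|a|c) : 20 states

20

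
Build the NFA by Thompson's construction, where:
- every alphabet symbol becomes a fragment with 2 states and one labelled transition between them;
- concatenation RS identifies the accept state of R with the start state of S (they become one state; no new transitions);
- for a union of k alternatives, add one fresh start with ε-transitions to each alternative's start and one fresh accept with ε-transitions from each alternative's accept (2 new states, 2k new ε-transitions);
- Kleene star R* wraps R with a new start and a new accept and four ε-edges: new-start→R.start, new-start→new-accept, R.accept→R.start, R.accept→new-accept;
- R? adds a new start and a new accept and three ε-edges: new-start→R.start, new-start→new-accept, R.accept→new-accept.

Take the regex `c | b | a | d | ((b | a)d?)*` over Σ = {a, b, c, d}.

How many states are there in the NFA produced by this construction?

21

Building bottom-up:
Each of the 7 symbol leaves contributes a 2-state fragment.
  b | a → 6 states
  d? → 4 states
  (b | a)d? → 9 states
  ((b | a)d?)* → 11 states
  c | b | a | d | ((b | a)d?)* → 21 states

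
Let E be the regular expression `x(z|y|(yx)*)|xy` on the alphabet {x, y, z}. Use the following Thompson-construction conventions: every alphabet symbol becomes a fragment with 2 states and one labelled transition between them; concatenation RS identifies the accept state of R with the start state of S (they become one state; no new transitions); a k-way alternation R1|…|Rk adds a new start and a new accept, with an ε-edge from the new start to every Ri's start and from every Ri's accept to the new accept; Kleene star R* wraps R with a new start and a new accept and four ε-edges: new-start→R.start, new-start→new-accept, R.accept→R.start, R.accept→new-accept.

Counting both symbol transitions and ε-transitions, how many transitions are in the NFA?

21

By structural recursion:
Each of the 7 symbol leaves contributes 1 transition (1 symbol, 0 ε).
  yx — 2 transitions (2 symbol, 0 ε)
  (yx)* — 6 transitions (2 symbol, 4 ε)
  z|y|(yx)* — 14 transitions (4 symbol, 10 ε)
  x(z|y|(yx)*) — 15 transitions (5 symbol, 10 ε)
  xy — 2 transitions (2 symbol, 0 ε)
  x(z|y|(yx)*)|xy — 21 transitions (7 symbol, 14 ε)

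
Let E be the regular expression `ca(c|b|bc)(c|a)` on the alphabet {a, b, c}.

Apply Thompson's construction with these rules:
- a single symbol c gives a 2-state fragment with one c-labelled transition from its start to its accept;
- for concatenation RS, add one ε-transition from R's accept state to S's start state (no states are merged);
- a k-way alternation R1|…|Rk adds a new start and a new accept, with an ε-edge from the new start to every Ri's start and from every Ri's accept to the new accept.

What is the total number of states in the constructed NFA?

Bottom-up over the parse tree:
Each of the 8 symbol leaves contributes a 2-state fragment.
  bc : 4 states
  c|b|bc : 10 states
  c|a : 6 states
  ca(c|b|bc)(c|a) : 20 states

20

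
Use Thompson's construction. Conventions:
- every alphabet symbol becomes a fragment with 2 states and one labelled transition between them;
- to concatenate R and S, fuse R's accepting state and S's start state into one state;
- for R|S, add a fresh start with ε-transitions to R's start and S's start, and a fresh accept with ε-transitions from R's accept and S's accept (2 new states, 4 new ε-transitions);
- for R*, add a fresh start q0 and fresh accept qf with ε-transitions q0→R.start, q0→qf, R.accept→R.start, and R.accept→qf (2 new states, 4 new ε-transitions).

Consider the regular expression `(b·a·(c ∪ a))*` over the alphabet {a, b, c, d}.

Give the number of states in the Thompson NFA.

10

Recursing over subexpressions:
Each of the 4 symbol leaves contributes a 2-state fragment.
  c ∪ a — 6 states
  b·a·(c ∪ a) — 8 states
  (b·a·(c ∪ a))* — 10 states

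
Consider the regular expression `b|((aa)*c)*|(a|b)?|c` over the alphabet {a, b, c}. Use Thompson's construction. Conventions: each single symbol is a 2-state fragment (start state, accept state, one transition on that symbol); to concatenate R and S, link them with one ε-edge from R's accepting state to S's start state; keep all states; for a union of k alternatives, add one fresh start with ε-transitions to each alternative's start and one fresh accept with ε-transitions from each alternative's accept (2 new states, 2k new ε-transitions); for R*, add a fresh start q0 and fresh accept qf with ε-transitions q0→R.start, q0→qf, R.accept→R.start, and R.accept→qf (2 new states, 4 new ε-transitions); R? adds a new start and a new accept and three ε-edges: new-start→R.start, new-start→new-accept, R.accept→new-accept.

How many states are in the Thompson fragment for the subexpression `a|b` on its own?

Fragment for `a|b`:
Each of the 2 symbol leaves contributes a 2-state fragment.
  a|b : 6 states

6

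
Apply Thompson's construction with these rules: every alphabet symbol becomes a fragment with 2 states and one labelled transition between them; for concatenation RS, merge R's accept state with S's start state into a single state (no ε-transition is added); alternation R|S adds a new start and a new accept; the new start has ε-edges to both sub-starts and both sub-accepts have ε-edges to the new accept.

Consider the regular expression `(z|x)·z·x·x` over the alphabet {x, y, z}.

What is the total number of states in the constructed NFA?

9

By structural recursion:
Each of the 5 symbol leaves contributes a 2-state fragment.
  z|x : 6 states
  (z|x)·z·x·x : 9 states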